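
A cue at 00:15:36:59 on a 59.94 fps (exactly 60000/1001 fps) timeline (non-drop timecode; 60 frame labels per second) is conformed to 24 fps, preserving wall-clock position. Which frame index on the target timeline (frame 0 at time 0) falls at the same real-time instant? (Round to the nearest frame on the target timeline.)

frame 22510

Source frame index: (0×3600 + 15×60 + 36) × 60 + 59 = 56219.
Real time: 56219 / (60000/1001) = 56275219/60000 s.
Target frame: (56275219/60000) × (24) = 56275219/2500 ≈ 22510.088 → 22510.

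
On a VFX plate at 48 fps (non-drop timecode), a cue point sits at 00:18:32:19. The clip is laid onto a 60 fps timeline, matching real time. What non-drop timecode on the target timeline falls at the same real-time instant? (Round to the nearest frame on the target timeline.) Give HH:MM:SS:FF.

Source frame index: (0×3600 + 18×60 + 32) × 48 + 19 = 53395.
Real time: 53395 / (48) = 53395/48 s.
Target frame: (53395/48) × (60) = 266975/4 ≈ 66743.750 → 66744.
At 60 labels/s: frame 66744 → 00:18:32:24.

00:18:32:24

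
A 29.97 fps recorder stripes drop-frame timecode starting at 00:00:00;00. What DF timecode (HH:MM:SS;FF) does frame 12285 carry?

00:06:49;27

Each 10-minute DF block holds 10 × 60 × 30 − 9 × 2 = 17982 frames. 12285 ÷ 17982 → 0 full blocks, remainder 12285.
Within the partial block the first minute is 1800 frames and each further minute 1798, so 6 further minute boundaries passed. Total skipped labels = 18 × 0 + 2 × 6 = 12.
Non-drop label index = 12285 + 12 = 12297; at 30 labels/s that is 00:06:49:27, i.e. DF 00:06:49;27.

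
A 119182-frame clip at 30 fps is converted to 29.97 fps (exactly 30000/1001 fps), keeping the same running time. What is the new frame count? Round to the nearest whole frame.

Frames at target rate = 119182 × (30000/1001) / (30) = 17026000/143 ≈ 119062.937.
Nearest whole frame: 119063.

119063 frames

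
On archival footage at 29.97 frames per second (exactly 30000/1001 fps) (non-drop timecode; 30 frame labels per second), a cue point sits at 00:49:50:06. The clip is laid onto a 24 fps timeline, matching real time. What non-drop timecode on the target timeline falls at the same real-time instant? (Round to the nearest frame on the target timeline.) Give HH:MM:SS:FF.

Source frame index: (0×3600 + 49×60 + 50) × 30 + 6 = 89706.
Real time: 89706 / (30000/1001) = 14965951/5000 s.
Target frame: (14965951/5000) × (24) = 44897853/625 ≈ 71836.565 → 71837.
At 24 labels/s: frame 71837 → 00:49:53:05.

00:49:53:05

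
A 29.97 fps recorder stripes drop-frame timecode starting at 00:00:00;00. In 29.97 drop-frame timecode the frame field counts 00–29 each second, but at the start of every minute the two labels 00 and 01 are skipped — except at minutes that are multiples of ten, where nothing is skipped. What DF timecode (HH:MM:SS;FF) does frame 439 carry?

00:00:14;19

Each 10-minute DF block holds 10 × 60 × 30 − 9 × 2 = 17982 frames. 439 ÷ 17982 → 0 full blocks, remainder 439.
Within the partial block the first minute is 1800 frames and each further minute 1798, so 0 further minute boundaries passed. Total skipped labels = 18 × 0 + 2 × 0 = 0.
Non-drop label index = 439 + 0 = 439; at 30 labels/s that is 00:00:14:19, i.e. DF 00:00:14;19.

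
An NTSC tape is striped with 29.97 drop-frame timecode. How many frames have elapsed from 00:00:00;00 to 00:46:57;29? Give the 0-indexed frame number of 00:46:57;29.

Complete 10-minute blocks: 4, each 17982 frames → 71928.
Remaining 6 whole minutes in the current block: 1800 + 5 × 1798 = 10790 frames.
Within the current minute: 57 × 30 + 29 − 2 = 1737 (labels ;00/;01 skipped at this minute). Total = 71928 + 10790 + 1737 = 84455.

84455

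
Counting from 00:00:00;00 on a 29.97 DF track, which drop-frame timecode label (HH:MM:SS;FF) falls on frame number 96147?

00:53:28;03

Each 10-minute DF block holds 10 × 60 × 30 − 9 × 2 = 17982 frames. 96147 ÷ 17982 → 5 full blocks, remainder 6237.
Within the partial block the first minute is 1800 frames and each further minute 1798, so 3 further minute boundaries passed. Total skipped labels = 18 × 5 + 2 × 3 = 96.
Non-drop label index = 96147 + 96 = 96243; at 30 labels/s that is 00:53:28:03, i.e. DF 00:53:28;03.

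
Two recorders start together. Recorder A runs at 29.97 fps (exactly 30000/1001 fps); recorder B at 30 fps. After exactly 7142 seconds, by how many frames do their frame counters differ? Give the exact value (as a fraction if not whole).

A emits 30000/1001 × 7142 = 214260000/1001 frames; B emits 30 × 7142 = 214260.
Difference = 214260/1001 frames (≈ 214.0460); B is ahead of A.

214260/1001 frames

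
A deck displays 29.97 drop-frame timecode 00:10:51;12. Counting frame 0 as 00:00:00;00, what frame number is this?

19524

As if non-drop at 30 labels/s: (0 × 3600 + 10 × 60 + 51) × 30 + 12 = 19542.
Minute boundaries passed: 10; those not divisible by 10: 10 − 1 = 9; dropped labels = 2 × 9 = 18.
Actual frame index = 19542 − 18 = 19524.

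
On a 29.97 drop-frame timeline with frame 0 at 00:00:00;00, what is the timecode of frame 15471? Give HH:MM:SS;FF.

Ten DF minutes hold 17982 frames, so frame 15471 lies in block 0 (frames 0–17981) with 15471 frames into that block.
The block's first minute is 1800 frames and the rest 1798 each; 15471 frames reaches minute 8, so 0 × 18 + 8 × 2 = 16 labels have been skipped so far.
Adding those back, label number 15471 + 16 = 15487 at 30 labels/s is 516 s + 7 f = 0 h 8 min 36 s frame 7, i.e. 00:08:36;07.

00:08:36;07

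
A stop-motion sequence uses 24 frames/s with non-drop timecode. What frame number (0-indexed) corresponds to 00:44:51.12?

Total seconds to the label: (0 × 3600 + 44 × 60 + 51) = 2691.
Frame index = 2691 × 24 + 12 = 64596.

frame 64596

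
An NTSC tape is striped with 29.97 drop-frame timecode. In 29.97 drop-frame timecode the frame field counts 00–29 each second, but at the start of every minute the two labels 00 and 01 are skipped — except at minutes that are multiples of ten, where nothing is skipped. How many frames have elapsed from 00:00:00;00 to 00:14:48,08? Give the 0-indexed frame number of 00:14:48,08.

Complete 10-minute blocks: 1, each 17982 frames → 17982.
Remaining 4 whole minutes in the current block: 1800 + 3 × 1798 = 7194 frames.
Within the current minute: 48 × 30 + 8 − 2 = 1446 (labels ;00/;01 skipped at this minute). Total = 17982 + 7194 + 1446 = 26622.

26622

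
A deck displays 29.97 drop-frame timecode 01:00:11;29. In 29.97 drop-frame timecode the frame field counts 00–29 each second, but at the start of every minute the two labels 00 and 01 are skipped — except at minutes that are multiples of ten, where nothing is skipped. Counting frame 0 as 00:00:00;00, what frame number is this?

Complete 10-minute blocks: 6, each 17982 frames → 107892.
Remaining 0 whole minutes in the current block: 0 frames.
Within the current minute: 11 × 30 + 29 = 359. Total = 107892 + 0 + 359 = 108251.

108251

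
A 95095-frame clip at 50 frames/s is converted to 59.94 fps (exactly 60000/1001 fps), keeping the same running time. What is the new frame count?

Target frames = source frames × (target rate / source rate) = 95095 × (60000/1001)/(50) = 95095 × 1200/1001 = 114000.

114000 frames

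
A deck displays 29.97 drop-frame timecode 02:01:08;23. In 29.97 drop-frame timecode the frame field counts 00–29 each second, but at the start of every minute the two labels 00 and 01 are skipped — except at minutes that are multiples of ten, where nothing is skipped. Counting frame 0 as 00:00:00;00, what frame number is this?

217845

Complete 10-minute blocks: 12, each 17982 frames → 215784.
Remaining 1 whole minute in the current block: 1800 + 0 × 1798 = 1800 frames.
Within the current minute: 8 × 30 + 23 − 2 = 261 (labels ;00/;01 skipped at this minute). Total = 215784 + 1800 + 261 = 217845.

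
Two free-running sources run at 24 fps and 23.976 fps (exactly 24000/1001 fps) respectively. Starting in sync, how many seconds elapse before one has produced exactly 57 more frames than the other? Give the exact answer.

The gap grows by |24000/1001 − 24| = 24/1001 frames per second.
Time for a 57-frame gap: 57 ÷ (24/1001) = 2377.375 s.

2377.375 seconds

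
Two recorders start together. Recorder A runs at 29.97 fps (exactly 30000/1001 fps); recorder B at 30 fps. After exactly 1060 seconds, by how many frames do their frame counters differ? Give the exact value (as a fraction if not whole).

31800/1001 frames

A emits 30000/1001 × 1060 = 31800000/1001 frames; B emits 30 × 1060 = 31800.
Difference = 31800/1001 frames (≈ 31.7682); B is ahead of A.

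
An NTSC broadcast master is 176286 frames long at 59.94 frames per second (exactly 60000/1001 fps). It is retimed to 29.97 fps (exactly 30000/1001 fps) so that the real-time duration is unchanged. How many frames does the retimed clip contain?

88143 frames

Target frames = source frames × (target rate / source rate) = 176286 × (30000/1001)/(60000/1001) = 176286 × 1/2 = 88143.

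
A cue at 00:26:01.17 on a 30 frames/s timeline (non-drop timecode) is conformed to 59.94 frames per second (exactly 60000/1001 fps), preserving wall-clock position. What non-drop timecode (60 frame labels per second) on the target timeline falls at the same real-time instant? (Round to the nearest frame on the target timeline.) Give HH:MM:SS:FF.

Source frame index: (0×3600 + 26×60 + 1) × 30 + 17 = 46847.
Real time: 46847 / (30) = 46847/30 s.
Target frame: (46847/30) × (60000/1001) = 93694000/1001 ≈ 93600.400 → 93600.
At 60 labels/s: frame 93600 → 00:26:00:00.

00:26:00:00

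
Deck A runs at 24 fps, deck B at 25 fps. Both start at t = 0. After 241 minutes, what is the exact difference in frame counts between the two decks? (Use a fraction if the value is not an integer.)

14460 frames

241 min = 14460 s.
A emits 24 × 14460 = 347040 frames; B emits 25 × 14460 = 361500.
Difference = 14460 frames; B is ahead of A.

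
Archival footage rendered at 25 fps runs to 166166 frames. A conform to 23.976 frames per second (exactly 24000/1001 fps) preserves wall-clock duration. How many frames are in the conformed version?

159360 frames

Target frames = source frames × (target rate / source rate) = 166166 × (24000/1001)/(25) = 166166 × 960/1001 = 159360.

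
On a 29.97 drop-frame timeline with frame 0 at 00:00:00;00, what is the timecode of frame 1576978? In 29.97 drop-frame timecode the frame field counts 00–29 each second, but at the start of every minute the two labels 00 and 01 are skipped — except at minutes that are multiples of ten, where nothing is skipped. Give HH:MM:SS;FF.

14:36:58;16

Each 10-minute DF block holds 10 × 60 × 30 − 9 × 2 = 17982 frames. 1576978 ÷ 17982 → 87 full blocks, remainder 12544.
Within the partial block the first minute is 1800 frames and each further minute 1798, so 6 further minute boundaries passed. Total skipped labels = 18 × 87 + 2 × 6 = 1578.
Non-drop label index = 1576978 + 1578 = 1578556; at 30 labels/s that is 14:36:58:16, i.e. DF 14:36:58;16.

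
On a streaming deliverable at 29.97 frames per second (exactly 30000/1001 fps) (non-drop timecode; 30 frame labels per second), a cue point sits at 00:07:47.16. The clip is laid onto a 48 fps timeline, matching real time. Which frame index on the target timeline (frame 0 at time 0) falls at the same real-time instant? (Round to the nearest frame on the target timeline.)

Source frame index: (0×3600 + 7×60 + 47) × 30 + 16 = 14026.
Real time: 14026 / (30000/1001) = 7020013/15000 s.
Target frame: (7020013/15000) × (48) = 14040026/625 ≈ 22464.042 → 22464.

frame 22464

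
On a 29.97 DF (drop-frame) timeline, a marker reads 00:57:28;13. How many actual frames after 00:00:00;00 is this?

103349

As if non-drop at 30 labels/s: (0 × 3600 + 57 × 60 + 28) × 30 + 13 = 103453.
Minute boundaries passed: 57; those not divisible by 10: 57 − 5 = 52; dropped labels = 2 × 52 = 104.
Actual frame index = 103453 − 104 = 103349.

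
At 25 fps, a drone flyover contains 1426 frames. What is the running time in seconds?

57.04 seconds

Running time = 1426 / (25) = 57.04 s.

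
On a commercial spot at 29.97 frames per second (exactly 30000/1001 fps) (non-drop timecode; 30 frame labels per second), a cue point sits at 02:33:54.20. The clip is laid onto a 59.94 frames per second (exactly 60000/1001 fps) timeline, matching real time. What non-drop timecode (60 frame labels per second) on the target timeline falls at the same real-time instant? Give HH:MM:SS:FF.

Source frame index: (2×3600 + 33×60 + 54) × 30 + 20 = 277040.
Real time: 277040 / (30000/1001) = 3466463/375 s.
Target frame: (3466463/375) × (60000/1001) = 554080.
At 60 labels/s: frame 554080 → 02:33:54:40.

02:33:54:40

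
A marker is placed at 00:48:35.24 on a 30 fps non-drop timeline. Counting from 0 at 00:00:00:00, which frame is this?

87474

Total seconds to the label: (0 × 3600 + 48 × 60 + 35) = 2915.
Frame index = 2915 × 30 + 24 = 87474.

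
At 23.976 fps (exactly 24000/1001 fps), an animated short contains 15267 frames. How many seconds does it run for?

636.761125 seconds

Running time = 15267 / (24000/1001) = 636.761125 s.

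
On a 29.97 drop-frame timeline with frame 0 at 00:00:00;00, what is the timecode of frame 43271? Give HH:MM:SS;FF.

00:24:03;25

Ten DF minutes hold 17982 frames, so frame 43271 lies in block 2 (frames 35964–53945) with 7307 frames into that block.
The block's first minute is 1800 frames and the rest 1798 each; 7307 frames reaches minute 4, so 2 × 18 + 4 × 2 = 44 labels have been skipped so far.
Adding those back, label number 43271 + 44 = 43315 at 30 labels/s is 1443 s + 25 f = 0 h 24 min 3 s frame 25, i.e. 00:24:03;25.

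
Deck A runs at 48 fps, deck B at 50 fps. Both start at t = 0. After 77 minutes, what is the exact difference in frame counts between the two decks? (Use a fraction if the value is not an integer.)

77 min = 4620 s.
A emits 48 × 4620 = 221760 frames; B emits 50 × 4620 = 231000.
Difference = 9240 frames; B is ahead of A.

9240 frames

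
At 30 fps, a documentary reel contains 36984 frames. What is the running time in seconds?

1232.8 seconds

Running time = 36984 / (30) = 1232.8 s.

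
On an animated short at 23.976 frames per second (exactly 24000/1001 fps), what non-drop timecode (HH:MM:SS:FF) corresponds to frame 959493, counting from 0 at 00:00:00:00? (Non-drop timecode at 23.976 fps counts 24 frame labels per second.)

959493 ÷ 24 = 39978 full seconds, remainder 21 frames.
39978 s = 11 h 6 min 18 s.
Timecode: 11:06:18:21.

11:06:18:21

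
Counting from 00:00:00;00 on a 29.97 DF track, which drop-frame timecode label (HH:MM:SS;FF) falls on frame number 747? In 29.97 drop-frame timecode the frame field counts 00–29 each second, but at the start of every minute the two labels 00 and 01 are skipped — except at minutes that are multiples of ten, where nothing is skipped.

Each 10-minute DF block holds 10 × 60 × 30 − 9 × 2 = 17982 frames. 747 ÷ 17982 → 0 full blocks, remainder 747.
Within the partial block the first minute is 1800 frames and each further minute 1798, so 0 further minute boundaries passed. Total skipped labels = 18 × 0 + 2 × 0 = 0.
Non-drop label index = 747 + 0 = 747; at 30 labels/s that is 00:00:24:27, i.e. DF 00:00:24;27.

00:00:24;27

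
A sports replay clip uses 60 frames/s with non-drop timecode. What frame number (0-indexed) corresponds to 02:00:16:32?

Total seconds to the label: (2 × 3600 + 0 × 60 + 16) = 7216.
Frame index = 7216 × 60 + 32 = 432992.

frame 432992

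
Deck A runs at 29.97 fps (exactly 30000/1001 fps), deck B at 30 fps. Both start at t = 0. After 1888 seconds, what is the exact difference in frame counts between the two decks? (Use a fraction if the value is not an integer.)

56640/1001 frames

A emits 30000/1001 × 1888 = 56640000/1001 frames; B emits 30 × 1888 = 56640.
Difference = 56640/1001 frames (≈ 56.5834); B is ahead of A.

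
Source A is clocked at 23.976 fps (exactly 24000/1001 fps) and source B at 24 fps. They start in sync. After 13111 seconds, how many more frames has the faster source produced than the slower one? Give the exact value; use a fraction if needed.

44952/143 frames

A emits 24000/1001 × 13111 = 44952000/143 frames; B emits 24 × 13111 = 314664.
Difference = 44952/143 frames (≈ 314.3497); B is ahead of A.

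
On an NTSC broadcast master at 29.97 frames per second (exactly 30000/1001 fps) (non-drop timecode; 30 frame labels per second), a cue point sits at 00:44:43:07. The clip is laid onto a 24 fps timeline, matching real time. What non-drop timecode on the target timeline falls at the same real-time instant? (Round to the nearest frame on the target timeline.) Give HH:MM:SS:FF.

Source frame index: (0×3600 + 44×60 + 43) × 30 + 7 = 80497.
Real time: 80497 / (30000/1001) = 80577497/30000 s.
Target frame: (80577497/30000) × (24) = 80577497/1250 ≈ 64461.998 → 64462.
At 24 labels/s: frame 64462 → 00:44:45:22.

00:44:45:22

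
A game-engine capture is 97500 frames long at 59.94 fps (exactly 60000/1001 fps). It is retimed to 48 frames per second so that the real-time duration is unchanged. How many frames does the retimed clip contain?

78078 frames

Target frames = source frames × (target rate / source rate) = 97500 × (48)/(60000/1001) = 97500 × 1001/1250 = 78078.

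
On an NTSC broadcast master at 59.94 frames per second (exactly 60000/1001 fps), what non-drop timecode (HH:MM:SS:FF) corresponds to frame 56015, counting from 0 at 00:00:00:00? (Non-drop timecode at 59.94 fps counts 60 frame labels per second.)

56015 ÷ 60 = 933 full seconds, remainder 35 frames.
933 s = 0 h 15 min 33 s.
Timecode: 00:15:33:35.

00:15:33:35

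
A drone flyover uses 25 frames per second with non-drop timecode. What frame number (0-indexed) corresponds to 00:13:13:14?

frame 19839

Total seconds to the label: (0 × 3600 + 13 × 60 + 13) = 793.
Frame index = 793 × 25 + 14 = 19839.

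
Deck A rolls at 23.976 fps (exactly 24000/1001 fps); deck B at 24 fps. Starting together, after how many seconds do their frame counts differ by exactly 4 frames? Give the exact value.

The gap grows by |24 − 24000/1001| = 24/1001 frames per second.
Time for a 4-frame gap: 4 ÷ (24/1001) = 1001/6 s.

1001/6 seconds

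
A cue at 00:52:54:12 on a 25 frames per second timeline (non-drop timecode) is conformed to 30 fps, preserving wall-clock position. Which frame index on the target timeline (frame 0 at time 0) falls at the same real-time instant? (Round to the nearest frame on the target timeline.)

frame 95234

Source frame index: (0×3600 + 52×60 + 54) × 25 + 12 = 79362.
Real time: 79362 / (25) = 79362/25 s.
Target frame: (79362/25) × (30) = 476172/5 ≈ 95234.400 → 95234.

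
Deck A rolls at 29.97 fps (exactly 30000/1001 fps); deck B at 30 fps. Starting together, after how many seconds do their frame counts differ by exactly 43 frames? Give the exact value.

43043/30 seconds

The gap grows by |30 − 30000/1001| = 30/1001 frames per second.
Time for a 43-frame gap: 43 ÷ (30/1001) = 43043/30 s.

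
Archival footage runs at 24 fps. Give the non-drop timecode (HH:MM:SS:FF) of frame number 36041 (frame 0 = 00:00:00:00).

00:25:01:17

36041 ÷ 24 = 1501 full seconds, remainder 17 frames.
1501 s = 0 h 25 min 1 s.
Timecode: 00:25:01:17.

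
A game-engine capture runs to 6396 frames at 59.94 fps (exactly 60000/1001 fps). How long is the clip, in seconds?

Running time = 6396 / (60000/1001) = 106.7066 s.

106.7066 seconds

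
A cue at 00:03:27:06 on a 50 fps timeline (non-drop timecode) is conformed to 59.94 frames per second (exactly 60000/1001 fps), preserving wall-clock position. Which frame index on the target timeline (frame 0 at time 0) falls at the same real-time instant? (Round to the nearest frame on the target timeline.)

frame 12415

Source frame index: (0×3600 + 3×60 + 27) × 50 + 6 = 10356.
Real time: 10356 / (50) = 5178/25 s.
Target frame: (5178/25) × (60000/1001) = 12427200/1001 ≈ 12414.785 → 12415.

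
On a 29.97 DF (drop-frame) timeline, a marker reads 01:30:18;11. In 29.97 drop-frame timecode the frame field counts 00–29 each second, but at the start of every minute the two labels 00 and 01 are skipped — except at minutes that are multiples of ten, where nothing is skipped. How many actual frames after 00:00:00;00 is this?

162389

As if non-drop at 30 labels/s: (1 × 3600 + 30 × 60 + 18) × 30 + 11 = 162551.
Minute boundaries passed: 90; those not divisible by 10: 90 − 9 = 81; dropped labels = 2 × 81 = 162.
Actual frame index = 162551 − 162 = 162389.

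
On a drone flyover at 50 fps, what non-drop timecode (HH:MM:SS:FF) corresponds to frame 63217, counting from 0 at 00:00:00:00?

63217 ÷ 50 = 1264 full seconds, remainder 17 frames.
1264 s = 0 h 21 min 4 s.
Timecode: 00:21:04:17.

00:21:04:17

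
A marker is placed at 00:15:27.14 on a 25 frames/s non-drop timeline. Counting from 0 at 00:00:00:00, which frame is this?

frame 23189

Total seconds to the label: (0 × 3600 + 15 × 60 + 27) = 927.
Frame index = 927 × 25 + 14 = 23189.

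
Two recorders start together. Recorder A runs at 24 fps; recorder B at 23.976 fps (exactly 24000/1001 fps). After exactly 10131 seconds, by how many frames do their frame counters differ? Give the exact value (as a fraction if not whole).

22104/91 frames

A emits 24 × 10131 = 243144 frames; B emits 24000/1001 × 10131 = 22104000/91.
Difference = 22104/91 frames (≈ 242.9011); B is behind A.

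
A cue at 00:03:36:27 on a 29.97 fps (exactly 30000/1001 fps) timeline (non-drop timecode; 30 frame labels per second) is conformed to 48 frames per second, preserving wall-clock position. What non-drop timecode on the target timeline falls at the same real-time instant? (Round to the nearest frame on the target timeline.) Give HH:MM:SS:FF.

00:03:37:06

Source frame index: (0×3600 + 3×60 + 36) × 30 + 27 = 6507.
Real time: 6507 / (30000/1001) = 2171169/10000 s.
Target frame: (2171169/10000) × (48) = 6513507/625 ≈ 10421.611 → 10422.
At 48 labels/s: frame 10422 → 00:03:37:06.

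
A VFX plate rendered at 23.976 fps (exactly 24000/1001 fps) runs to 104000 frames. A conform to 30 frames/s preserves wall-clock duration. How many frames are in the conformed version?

Target frames = source frames × (target rate / source rate) = 104000 × (30)/(24000/1001) = 104000 × 1001/800 = 130130.

130130 frames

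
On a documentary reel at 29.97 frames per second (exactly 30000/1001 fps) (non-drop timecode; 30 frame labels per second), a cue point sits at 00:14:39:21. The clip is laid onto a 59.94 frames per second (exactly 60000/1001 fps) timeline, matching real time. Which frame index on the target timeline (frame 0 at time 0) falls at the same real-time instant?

Source frame index: (0×3600 + 14×60 + 39) × 30 + 21 = 26391.
Real time: 26391 / (30000/1001) = 8805797/10000 s.
Target frame: (8805797/10000) × (60000/1001) = 52782.

frame 52782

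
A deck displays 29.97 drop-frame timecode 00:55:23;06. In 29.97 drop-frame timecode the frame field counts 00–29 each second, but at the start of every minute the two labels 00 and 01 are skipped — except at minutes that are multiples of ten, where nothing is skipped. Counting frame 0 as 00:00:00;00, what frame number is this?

99596

As if non-drop at 30 labels/s: (0 × 3600 + 55 × 60 + 23) × 30 + 6 = 99696.
Minute boundaries passed: 55; those not divisible by 10: 55 − 5 = 50; dropped labels = 2 × 50 = 100.
Actual frame index = 99696 − 100 = 99596.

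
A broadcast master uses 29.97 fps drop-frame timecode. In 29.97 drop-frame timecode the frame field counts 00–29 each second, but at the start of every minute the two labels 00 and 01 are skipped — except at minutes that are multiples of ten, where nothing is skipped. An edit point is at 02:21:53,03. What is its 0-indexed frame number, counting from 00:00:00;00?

As if non-drop at 30 labels/s: (2 × 3600 + 21 × 60 + 53) × 30 + 3 = 255393.
Minute boundaries passed: 141; those not divisible by 10: 141 − 14 = 127; dropped labels = 2 × 127 = 254.
Actual frame index = 255393 − 254 = 255139.

255139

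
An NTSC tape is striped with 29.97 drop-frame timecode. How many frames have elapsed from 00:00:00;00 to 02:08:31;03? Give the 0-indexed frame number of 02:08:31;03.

As if non-drop at 30 labels/s: (2 × 3600 + 8 × 60 + 31) × 30 + 3 = 231333.
Minute boundaries passed: 128; those not divisible by 10: 128 − 12 = 116; dropped labels = 2 × 116 = 232.
Actual frame index = 231333 − 232 = 231101.

231101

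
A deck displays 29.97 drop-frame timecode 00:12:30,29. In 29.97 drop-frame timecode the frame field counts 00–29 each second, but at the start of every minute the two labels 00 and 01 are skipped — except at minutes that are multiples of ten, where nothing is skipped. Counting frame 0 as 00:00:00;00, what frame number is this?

22507

As if non-drop at 30 labels/s: (0 × 3600 + 12 × 60 + 30) × 30 + 29 = 22529.
Minute boundaries passed: 12; those not divisible by 10: 12 − 1 = 11; dropped labels = 2 × 11 = 22.
Actual frame index = 22529 − 22 = 22507.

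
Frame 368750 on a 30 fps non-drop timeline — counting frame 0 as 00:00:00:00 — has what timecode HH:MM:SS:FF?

368750 ÷ 30 = 12291 full seconds, remainder 20 frames.
12291 s = 3 h 24 min 51 s.
Timecode: 03:24:51:20.

03:24:51:20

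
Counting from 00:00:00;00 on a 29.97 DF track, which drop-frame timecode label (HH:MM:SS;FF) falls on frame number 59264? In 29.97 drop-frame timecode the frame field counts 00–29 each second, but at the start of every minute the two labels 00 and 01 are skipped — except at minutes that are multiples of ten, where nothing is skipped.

00:32:57;12

Ten DF minutes hold 17982 frames, so frame 59264 lies in block 3 (frames 53946–71927) with 5318 frames into that block.
The block's first minute is 1800 frames and the rest 1798 each; 5318 frames reaches minute 2, so 3 × 18 + 2 × 2 = 58 labels have been skipped so far.
Adding those back, label number 59264 + 58 = 59322 at 30 labels/s is 1977 s + 12 f = 0 h 32 min 57 s frame 12, i.e. 00:32:57;12.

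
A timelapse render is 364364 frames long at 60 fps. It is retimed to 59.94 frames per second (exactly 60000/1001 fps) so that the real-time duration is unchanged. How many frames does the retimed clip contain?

364000 frames

Target frames = source frames × (target rate / source rate) = 364364 × (60000/1001)/(60) = 364364 × 1000/1001 = 364000.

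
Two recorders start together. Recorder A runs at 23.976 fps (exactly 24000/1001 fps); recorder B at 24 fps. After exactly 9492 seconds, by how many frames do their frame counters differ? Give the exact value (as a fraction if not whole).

A emits 24000/1001 × 9492 = 32544000/143 frames; B emits 24 × 9492 = 227808.
Difference = 32544/143 frames (≈ 227.5804); B is ahead of A.

32544/143 frames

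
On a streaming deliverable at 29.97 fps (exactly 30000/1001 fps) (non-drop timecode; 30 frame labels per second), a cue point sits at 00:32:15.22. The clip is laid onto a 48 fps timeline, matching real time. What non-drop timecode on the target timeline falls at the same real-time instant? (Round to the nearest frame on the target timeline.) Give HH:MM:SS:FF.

00:32:17:32

Source frame index: (0×3600 + 32×60 + 15) × 30 + 22 = 58072.
Real time: 58072 / (30000/1001) = 7266259/3750 s.
Target frame: (7266259/3750) × (48) = 58130072/625 ≈ 93008.115 → 93008.
At 48 labels/s: frame 93008 → 00:32:17:32.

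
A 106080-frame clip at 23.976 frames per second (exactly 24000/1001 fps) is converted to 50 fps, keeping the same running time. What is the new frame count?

221221 frames

Target frames = source frames × (target rate / source rate) = 106080 × (50)/(24000/1001) = 106080 × 1001/480 = 221221.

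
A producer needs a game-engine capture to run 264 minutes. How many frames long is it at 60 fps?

950400 frames

264 min = 15840 s.
Frames = 15840 × 60 = 950400.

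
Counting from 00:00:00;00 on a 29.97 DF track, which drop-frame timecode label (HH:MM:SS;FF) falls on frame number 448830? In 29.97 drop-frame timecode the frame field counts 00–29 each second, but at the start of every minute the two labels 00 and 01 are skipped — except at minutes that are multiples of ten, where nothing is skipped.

Ten DF minutes hold 17982 frames, so frame 448830 lies in block 24 (frames 431568–449549) with 17262 frames into that block.
The block's first minute is 1800 frames and the rest 1798 each; 17262 frames reaches minute 9, so 24 × 18 + 9 × 2 = 450 labels have been skipped so far.
Adding those back, label number 448830 + 450 = 449280 at 30 labels/s is 14976 s + 0 f = 4 h 9 min 36 s frame 0, i.e. 04:09:36;00.

04:09:36;00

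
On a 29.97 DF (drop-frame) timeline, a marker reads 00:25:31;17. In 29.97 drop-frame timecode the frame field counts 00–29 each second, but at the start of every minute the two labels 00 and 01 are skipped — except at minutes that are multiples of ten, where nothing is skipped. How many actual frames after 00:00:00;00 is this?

45901

Complete 10-minute blocks: 2, each 17982 frames → 35964.
Remaining 5 whole minutes in the current block: 1800 + 4 × 1798 = 8992 frames.
Within the current minute: 31 × 30 + 17 − 2 = 945 (labels ;00/;01 skipped at this minute). Total = 35964 + 8992 + 945 = 45901.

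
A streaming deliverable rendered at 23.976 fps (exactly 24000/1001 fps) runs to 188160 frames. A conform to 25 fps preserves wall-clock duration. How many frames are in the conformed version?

196196 frames

Target frames = source frames × (target rate / source rate) = 188160 × (25)/(24000/1001) = 188160 × 1001/960 = 196196.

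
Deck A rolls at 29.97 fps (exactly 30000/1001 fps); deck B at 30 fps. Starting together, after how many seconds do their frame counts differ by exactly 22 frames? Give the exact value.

The gap grows by |30 − 30000/1001| = 30/1001 frames per second.
Time for a 22-frame gap: 22 ÷ (30/1001) = 11011/15 s.

11011/15 seconds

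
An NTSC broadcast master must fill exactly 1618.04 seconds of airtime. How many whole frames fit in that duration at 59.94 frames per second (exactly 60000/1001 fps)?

Frames = 1618.04 × 60000/1001 = 97082400/1001 ≈ 96985.4146.
Complete frames: 96985.

96985 frames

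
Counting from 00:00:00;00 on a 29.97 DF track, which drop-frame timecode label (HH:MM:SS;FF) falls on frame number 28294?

00:15:44;02

Each 10-minute DF block holds 10 × 60 × 30 − 9 × 2 = 17982 frames. 28294 ÷ 17982 → 1 full block, remainder 10312.
Within the partial block the first minute is 1800 frames and each further minute 1798, so 5 further minute boundaries passed. Total skipped labels = 18 × 1 + 2 × 5 = 28.
Non-drop label index = 28294 + 28 = 28322; at 30 labels/s that is 00:15:44:02, i.e. DF 00:15:44;02.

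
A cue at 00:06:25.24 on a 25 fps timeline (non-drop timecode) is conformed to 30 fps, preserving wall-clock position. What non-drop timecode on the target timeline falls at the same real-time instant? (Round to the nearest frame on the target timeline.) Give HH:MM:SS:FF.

Source frame index: (0×3600 + 6×60 + 25) × 25 + 24 = 9649.
Real time: 9649 / (25) = 9649/25 s.
Target frame: (9649/25) × (30) = 57894/5 ≈ 11578.800 → 11579.
At 30 labels/s: frame 11579 → 00:06:25:29.

00:06:25:29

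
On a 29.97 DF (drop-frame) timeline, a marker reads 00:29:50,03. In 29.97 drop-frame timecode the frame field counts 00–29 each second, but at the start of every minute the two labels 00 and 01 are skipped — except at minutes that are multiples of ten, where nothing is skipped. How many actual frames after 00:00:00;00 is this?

53649

As if non-drop at 30 labels/s: (0 × 3600 + 29 × 60 + 50) × 30 + 3 = 53703.
Minute boundaries passed: 29; those not divisible by 10: 29 − 2 = 27; dropped labels = 2 × 27 = 54.
Actual frame index = 53703 − 54 = 53649.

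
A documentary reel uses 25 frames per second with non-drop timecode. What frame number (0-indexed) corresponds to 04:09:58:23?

374973

Total seconds to the label: (4 × 3600 + 9 × 60 + 58) = 14998.
Frame index = 14998 × 25 + 23 = 374973.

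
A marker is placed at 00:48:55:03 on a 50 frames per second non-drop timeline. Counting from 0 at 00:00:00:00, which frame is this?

146753

Total seconds to the label: (0 × 3600 + 48 × 60 + 55) = 2935.
Frame index = 2935 × 50 + 3 = 146753.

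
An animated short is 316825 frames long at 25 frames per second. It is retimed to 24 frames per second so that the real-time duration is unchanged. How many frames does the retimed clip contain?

Target frames = source frames × (target rate / source rate) = 316825 × (24)/(25) = 316825 × 24/25 = 304152.

304152 frames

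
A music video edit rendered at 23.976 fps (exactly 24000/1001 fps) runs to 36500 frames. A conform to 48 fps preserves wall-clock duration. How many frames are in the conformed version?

73073 frames

Target frames = source frames × (target rate / source rate) = 36500 × (48)/(24000/1001) = 36500 × 1001/500 = 73073.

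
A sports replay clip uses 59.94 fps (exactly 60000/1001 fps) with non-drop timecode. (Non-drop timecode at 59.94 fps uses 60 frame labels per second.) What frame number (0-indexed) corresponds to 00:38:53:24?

Total seconds to the label: (0 × 3600 + 38 × 60 + 53) = 2333.
Frame index = 2333 × 60 + 24 = 140004.

140004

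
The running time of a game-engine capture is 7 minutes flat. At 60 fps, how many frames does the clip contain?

25200 frames

7 min = 420 s.
Frames = 420 × 60 = 25200.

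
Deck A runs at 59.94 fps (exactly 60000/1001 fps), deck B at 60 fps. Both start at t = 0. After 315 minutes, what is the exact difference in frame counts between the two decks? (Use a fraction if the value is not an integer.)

315 min = 18900 s.
A emits 60000/1001 × 18900 = 162000000/143 frames; B emits 60 × 18900 = 1134000.
Difference = 162000/143 frames (≈ 1132.8671); B is ahead of A.

162000/143 frames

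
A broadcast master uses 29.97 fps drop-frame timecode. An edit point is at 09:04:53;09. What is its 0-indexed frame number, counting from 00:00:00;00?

As if non-drop at 30 labels/s: (9 × 3600 + 4 × 60 + 53) × 30 + 9 = 980799.
Minute boundaries passed: 544; those not divisible by 10: 544 − 54 = 490; dropped labels = 2 × 490 = 980.
Actual frame index = 980799 − 980 = 979819.

979819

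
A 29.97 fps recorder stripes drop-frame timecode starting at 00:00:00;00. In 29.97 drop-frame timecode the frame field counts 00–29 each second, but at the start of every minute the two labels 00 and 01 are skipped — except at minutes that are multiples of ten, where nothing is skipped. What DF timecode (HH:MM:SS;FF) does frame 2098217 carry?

Each 10-minute DF block holds 10 × 60 × 30 − 9 × 2 = 17982 frames. 2098217 ÷ 17982 → 116 full blocks, remainder 12305.
Within the partial block the first minute is 1800 frames and each further minute 1798, so 6 further minute boundaries passed. Total skipped labels = 18 × 116 + 2 × 6 = 2100.
Non-drop label index = 2098217 + 2100 = 2100317; at 30 labels/s that is 19:26:50:17, i.e. DF 19:26:50;17.

19:26:50;17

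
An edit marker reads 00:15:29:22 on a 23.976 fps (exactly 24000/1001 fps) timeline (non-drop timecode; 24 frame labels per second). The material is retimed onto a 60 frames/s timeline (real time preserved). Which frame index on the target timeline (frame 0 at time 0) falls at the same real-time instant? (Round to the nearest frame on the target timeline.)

Source frame index: (0×3600 + 15×60 + 29) × 24 + 22 = 22318.
Real time: 22318 / (24000/1001) = 11170159/12000 s.
Target frame: (11170159/12000) × (60) = 11170159/200 ≈ 55850.795 → 55851.

frame 55851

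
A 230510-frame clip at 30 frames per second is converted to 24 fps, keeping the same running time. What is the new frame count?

Target frames = source frames × (target rate / source rate) = 230510 × (24)/(30) = 230510 × 4/5 = 184408.

184408 frames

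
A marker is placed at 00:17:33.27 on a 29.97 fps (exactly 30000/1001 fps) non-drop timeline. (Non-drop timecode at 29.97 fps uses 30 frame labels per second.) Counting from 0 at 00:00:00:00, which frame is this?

31617

Total seconds to the label: (0 × 3600 + 17 × 60 + 33) = 1053.
Frame index = 1053 × 30 + 27 = 31617.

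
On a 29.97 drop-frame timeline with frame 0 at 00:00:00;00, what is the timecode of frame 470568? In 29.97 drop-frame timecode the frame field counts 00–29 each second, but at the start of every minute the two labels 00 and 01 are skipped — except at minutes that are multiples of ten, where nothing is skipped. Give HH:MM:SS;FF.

Ten DF minutes hold 17982 frames, so frame 470568 lies in block 26 (frames 467532–485513) with 3036 frames into that block.
The block's first minute is 1800 frames and the rest 1798 each; 3036 frames reaches minute 1, so 26 × 18 + 1 × 2 = 470 labels have been skipped so far.
Adding those back, label number 470568 + 470 = 471038 at 30 labels/s is 15701 s + 8 f = 4 h 21 min 41 s frame 8, i.e. 04:21:41;08.

04:21:41;08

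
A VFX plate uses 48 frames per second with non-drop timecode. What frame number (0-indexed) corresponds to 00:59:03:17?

170081

Total seconds to the label: (0 × 3600 + 59 × 60 + 3) = 3543.
Frame index = 3543 × 48 + 17 = 170081.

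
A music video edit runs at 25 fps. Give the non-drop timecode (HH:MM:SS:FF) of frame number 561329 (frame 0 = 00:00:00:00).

06:14:13:04

561329 ÷ 25 = 22453 full seconds, remainder 4 frames.
22453 s = 6 h 14 min 13 s.
Timecode: 06:14:13:04.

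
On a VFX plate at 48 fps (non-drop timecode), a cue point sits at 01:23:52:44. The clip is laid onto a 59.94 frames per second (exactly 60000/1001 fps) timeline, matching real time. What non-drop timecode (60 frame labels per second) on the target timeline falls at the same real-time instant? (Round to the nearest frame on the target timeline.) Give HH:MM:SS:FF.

01:23:47:53

Source frame index: (1×3600 + 23×60 + 52) × 48 + 44 = 241580.
Real time: 241580 / (48) = 60395/12 s.
Target frame: (60395/12) × (60000/1001) = 301975000/1001 ≈ 301673.327 → 301673.
At 60 labels/s: frame 301673 → 01:23:47:53.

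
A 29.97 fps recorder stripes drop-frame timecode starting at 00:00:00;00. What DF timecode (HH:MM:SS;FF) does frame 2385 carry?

Ten DF minutes hold 17982 frames, so frame 2385 lies in block 0 (frames 0–17981) with 2385 frames into that block.
The block's first minute is 1800 frames and the rest 1798 each; 2385 frames reaches minute 1, so 0 × 18 + 1 × 2 = 2 labels have been skipped so far.
Adding those back, label number 2385 + 2 = 2387 at 30 labels/s is 79 s + 17 f = 0 h 1 min 19 s frame 17, i.e. 00:01:19;17.

00:01:19;17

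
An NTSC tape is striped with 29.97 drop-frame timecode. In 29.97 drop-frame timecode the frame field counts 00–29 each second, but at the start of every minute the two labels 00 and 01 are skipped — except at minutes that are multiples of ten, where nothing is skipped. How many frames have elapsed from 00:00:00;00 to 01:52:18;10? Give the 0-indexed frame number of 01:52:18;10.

201948

Complete 10-minute blocks: 11, each 17982 frames → 197802.
Remaining 2 whole minutes in the current block: 1800 + 1 × 1798 = 3598 frames.
Within the current minute: 18 × 30 + 10 − 2 = 548 (labels ;00/;01 skipped at this minute). Total = 197802 + 3598 + 548 = 201948.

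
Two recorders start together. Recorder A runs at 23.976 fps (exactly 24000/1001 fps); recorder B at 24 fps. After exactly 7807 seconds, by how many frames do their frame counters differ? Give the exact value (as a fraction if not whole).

A emits 24000/1001 × 7807 = 187368000/1001 frames; B emits 24 × 7807 = 187368.
Difference = 187368/1001 frames (≈ 187.1808); B is ahead of A.

187368/1001 frames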